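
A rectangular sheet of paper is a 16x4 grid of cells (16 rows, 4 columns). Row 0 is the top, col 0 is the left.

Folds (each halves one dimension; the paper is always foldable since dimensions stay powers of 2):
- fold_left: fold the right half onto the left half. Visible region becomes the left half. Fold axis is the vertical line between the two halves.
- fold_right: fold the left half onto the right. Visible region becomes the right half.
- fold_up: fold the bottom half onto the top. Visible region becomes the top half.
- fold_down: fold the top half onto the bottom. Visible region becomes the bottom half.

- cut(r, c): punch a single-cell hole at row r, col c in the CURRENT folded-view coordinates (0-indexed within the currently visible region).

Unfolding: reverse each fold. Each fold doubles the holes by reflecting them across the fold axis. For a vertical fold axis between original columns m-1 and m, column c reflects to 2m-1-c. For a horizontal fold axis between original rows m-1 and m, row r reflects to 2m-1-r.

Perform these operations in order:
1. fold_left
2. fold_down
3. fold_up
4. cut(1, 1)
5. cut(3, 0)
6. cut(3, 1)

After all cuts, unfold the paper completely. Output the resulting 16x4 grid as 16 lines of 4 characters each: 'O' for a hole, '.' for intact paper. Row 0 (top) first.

Answer: ....
.OO.
....
OOOO
OOOO
....
.OO.
....
....
.OO.
....
OOOO
OOOO
....
.OO.
....

Derivation:
Op 1 fold_left: fold axis v@2; visible region now rows[0,16) x cols[0,2) = 16x2
Op 2 fold_down: fold axis h@8; visible region now rows[8,16) x cols[0,2) = 8x2
Op 3 fold_up: fold axis h@12; visible region now rows[8,12) x cols[0,2) = 4x2
Op 4 cut(1, 1): punch at orig (9,1); cuts so far [(9, 1)]; region rows[8,12) x cols[0,2) = 4x2
Op 5 cut(3, 0): punch at orig (11,0); cuts so far [(9, 1), (11, 0)]; region rows[8,12) x cols[0,2) = 4x2
Op 6 cut(3, 1): punch at orig (11,1); cuts so far [(9, 1), (11, 0), (11, 1)]; region rows[8,12) x cols[0,2) = 4x2
Unfold 1 (reflect across h@12): 6 holes -> [(9, 1), (11, 0), (11, 1), (12, 0), (12, 1), (14, 1)]
Unfold 2 (reflect across h@8): 12 holes -> [(1, 1), (3, 0), (3, 1), (4, 0), (4, 1), (6, 1), (9, 1), (11, 0), (11, 1), (12, 0), (12, 1), (14, 1)]
Unfold 3 (reflect across v@2): 24 holes -> [(1, 1), (1, 2), (3, 0), (3, 1), (3, 2), (3, 3), (4, 0), (4, 1), (4, 2), (4, 3), (6, 1), (6, 2), (9, 1), (9, 2), (11, 0), (11, 1), (11, 2), (11, 3), (12, 0), (12, 1), (12, 2), (12, 3), (14, 1), (14, 2)]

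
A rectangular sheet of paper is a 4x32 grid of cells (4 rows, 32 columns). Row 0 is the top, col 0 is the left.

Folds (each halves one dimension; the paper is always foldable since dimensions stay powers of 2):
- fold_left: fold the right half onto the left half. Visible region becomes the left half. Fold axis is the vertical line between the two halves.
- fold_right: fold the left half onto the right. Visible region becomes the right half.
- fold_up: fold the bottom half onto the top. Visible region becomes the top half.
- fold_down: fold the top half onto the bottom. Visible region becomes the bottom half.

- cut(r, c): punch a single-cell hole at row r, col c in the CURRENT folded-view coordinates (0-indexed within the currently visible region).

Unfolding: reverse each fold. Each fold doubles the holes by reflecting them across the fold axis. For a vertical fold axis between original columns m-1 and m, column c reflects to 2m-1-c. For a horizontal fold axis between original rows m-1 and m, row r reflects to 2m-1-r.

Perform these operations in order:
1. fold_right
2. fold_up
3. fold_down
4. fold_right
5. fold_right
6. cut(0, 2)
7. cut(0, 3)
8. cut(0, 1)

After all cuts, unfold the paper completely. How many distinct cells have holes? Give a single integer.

Op 1 fold_right: fold axis v@16; visible region now rows[0,4) x cols[16,32) = 4x16
Op 2 fold_up: fold axis h@2; visible region now rows[0,2) x cols[16,32) = 2x16
Op 3 fold_down: fold axis h@1; visible region now rows[1,2) x cols[16,32) = 1x16
Op 4 fold_right: fold axis v@24; visible region now rows[1,2) x cols[24,32) = 1x8
Op 5 fold_right: fold axis v@28; visible region now rows[1,2) x cols[28,32) = 1x4
Op 6 cut(0, 2): punch at orig (1,30); cuts so far [(1, 30)]; region rows[1,2) x cols[28,32) = 1x4
Op 7 cut(0, 3): punch at orig (1,31); cuts so far [(1, 30), (1, 31)]; region rows[1,2) x cols[28,32) = 1x4
Op 8 cut(0, 1): punch at orig (1,29); cuts so far [(1, 29), (1, 30), (1, 31)]; region rows[1,2) x cols[28,32) = 1x4
Unfold 1 (reflect across v@28): 6 holes -> [(1, 24), (1, 25), (1, 26), (1, 29), (1, 30), (1, 31)]
Unfold 2 (reflect across v@24): 12 holes -> [(1, 16), (1, 17), (1, 18), (1, 21), (1, 22), (1, 23), (1, 24), (1, 25), (1, 26), (1, 29), (1, 30), (1, 31)]
Unfold 3 (reflect across h@1): 24 holes -> [(0, 16), (0, 17), (0, 18), (0, 21), (0, 22), (0, 23), (0, 24), (0, 25), (0, 26), (0, 29), (0, 30), (0, 31), (1, 16), (1, 17), (1, 18), (1, 21), (1, 22), (1, 23), (1, 24), (1, 25), (1, 26), (1, 29), (1, 30), (1, 31)]
Unfold 4 (reflect across h@2): 48 holes -> [(0, 16), (0, 17), (0, 18), (0, 21), (0, 22), (0, 23), (0, 24), (0, 25), (0, 26), (0, 29), (0, 30), (0, 31), (1, 16), (1, 17), (1, 18), (1, 21), (1, 22), (1, 23), (1, 24), (1, 25), (1, 26), (1, 29), (1, 30), (1, 31), (2, 16), (2, 17), (2, 18), (2, 21), (2, 22), (2, 23), (2, 24), (2, 25), (2, 26), (2, 29), (2, 30), (2, 31), (3, 16), (3, 17), (3, 18), (3, 21), (3, 22), (3, 23), (3, 24), (3, 25), (3, 26), (3, 29), (3, 30), (3, 31)]
Unfold 5 (reflect across v@16): 96 holes -> [(0, 0), (0, 1), (0, 2), (0, 5), (0, 6), (0, 7), (0, 8), (0, 9), (0, 10), (0, 13), (0, 14), (0, 15), (0, 16), (0, 17), (0, 18), (0, 21), (0, 22), (0, 23), (0, 24), (0, 25), (0, 26), (0, 29), (0, 30), (0, 31), (1, 0), (1, 1), (1, 2), (1, 5), (1, 6), (1, 7), (1, 8), (1, 9), (1, 10), (1, 13), (1, 14), (1, 15), (1, 16), (1, 17), (1, 18), (1, 21), (1, 22), (1, 23), (1, 24), (1, 25), (1, 26), (1, 29), (1, 30), (1, 31), (2, 0), (2, 1), (2, 2), (2, 5), (2, 6), (2, 7), (2, 8), (2, 9), (2, 10), (2, 13), (2, 14), (2, 15), (2, 16), (2, 17), (2, 18), (2, 21), (2, 22), (2, 23), (2, 24), (2, 25), (2, 26), (2, 29), (2, 30), (2, 31), (3, 0), (3, 1), (3, 2), (3, 5), (3, 6), (3, 7), (3, 8), (3, 9), (3, 10), (3, 13), (3, 14), (3, 15), (3, 16), (3, 17), (3, 18), (3, 21), (3, 22), (3, 23), (3, 24), (3, 25), (3, 26), (3, 29), (3, 30), (3, 31)]

Answer: 96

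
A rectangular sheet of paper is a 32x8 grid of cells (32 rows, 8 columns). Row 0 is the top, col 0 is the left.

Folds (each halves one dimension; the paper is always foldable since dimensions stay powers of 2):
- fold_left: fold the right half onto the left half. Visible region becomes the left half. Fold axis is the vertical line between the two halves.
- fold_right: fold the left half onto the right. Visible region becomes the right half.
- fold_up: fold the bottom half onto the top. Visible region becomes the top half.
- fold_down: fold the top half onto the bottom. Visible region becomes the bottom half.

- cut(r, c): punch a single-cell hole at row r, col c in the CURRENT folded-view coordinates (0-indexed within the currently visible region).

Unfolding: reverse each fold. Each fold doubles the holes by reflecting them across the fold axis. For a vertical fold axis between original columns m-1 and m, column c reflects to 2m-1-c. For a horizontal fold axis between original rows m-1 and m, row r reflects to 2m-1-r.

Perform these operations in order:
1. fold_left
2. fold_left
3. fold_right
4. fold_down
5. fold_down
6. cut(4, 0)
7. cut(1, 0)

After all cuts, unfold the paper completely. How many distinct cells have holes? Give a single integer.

Op 1 fold_left: fold axis v@4; visible region now rows[0,32) x cols[0,4) = 32x4
Op 2 fold_left: fold axis v@2; visible region now rows[0,32) x cols[0,2) = 32x2
Op 3 fold_right: fold axis v@1; visible region now rows[0,32) x cols[1,2) = 32x1
Op 4 fold_down: fold axis h@16; visible region now rows[16,32) x cols[1,2) = 16x1
Op 5 fold_down: fold axis h@24; visible region now rows[24,32) x cols[1,2) = 8x1
Op 6 cut(4, 0): punch at orig (28,1); cuts so far [(28, 1)]; region rows[24,32) x cols[1,2) = 8x1
Op 7 cut(1, 0): punch at orig (25,1); cuts so far [(25, 1), (28, 1)]; region rows[24,32) x cols[1,2) = 8x1
Unfold 1 (reflect across h@24): 4 holes -> [(19, 1), (22, 1), (25, 1), (28, 1)]
Unfold 2 (reflect across h@16): 8 holes -> [(3, 1), (6, 1), (9, 1), (12, 1), (19, 1), (22, 1), (25, 1), (28, 1)]
Unfold 3 (reflect across v@1): 16 holes -> [(3, 0), (3, 1), (6, 0), (6, 1), (9, 0), (9, 1), (12, 0), (12, 1), (19, 0), (19, 1), (22, 0), (22, 1), (25, 0), (25, 1), (28, 0), (28, 1)]
Unfold 4 (reflect across v@2): 32 holes -> [(3, 0), (3, 1), (3, 2), (3, 3), (6, 0), (6, 1), (6, 2), (6, 3), (9, 0), (9, 1), (9, 2), (9, 3), (12, 0), (12, 1), (12, 2), (12, 3), (19, 0), (19, 1), (19, 2), (19, 3), (22, 0), (22, 1), (22, 2), (22, 3), (25, 0), (25, 1), (25, 2), (25, 3), (28, 0), (28, 1), (28, 2), (28, 3)]
Unfold 5 (reflect across v@4): 64 holes -> [(3, 0), (3, 1), (3, 2), (3, 3), (3, 4), (3, 5), (3, 6), (3, 7), (6, 0), (6, 1), (6, 2), (6, 3), (6, 4), (6, 5), (6, 6), (6, 7), (9, 0), (9, 1), (9, 2), (9, 3), (9, 4), (9, 5), (9, 6), (9, 7), (12, 0), (12, 1), (12, 2), (12, 3), (12, 4), (12, 5), (12, 6), (12, 7), (19, 0), (19, 1), (19, 2), (19, 3), (19, 4), (19, 5), (19, 6), (19, 7), (22, 0), (22, 1), (22, 2), (22, 3), (22, 4), (22, 5), (22, 6), (22, 7), (25, 0), (25, 1), (25, 2), (25, 3), (25, 4), (25, 5), (25, 6), (25, 7), (28, 0), (28, 1), (28, 2), (28, 3), (28, 4), (28, 5), (28, 6), (28, 7)]

Answer: 64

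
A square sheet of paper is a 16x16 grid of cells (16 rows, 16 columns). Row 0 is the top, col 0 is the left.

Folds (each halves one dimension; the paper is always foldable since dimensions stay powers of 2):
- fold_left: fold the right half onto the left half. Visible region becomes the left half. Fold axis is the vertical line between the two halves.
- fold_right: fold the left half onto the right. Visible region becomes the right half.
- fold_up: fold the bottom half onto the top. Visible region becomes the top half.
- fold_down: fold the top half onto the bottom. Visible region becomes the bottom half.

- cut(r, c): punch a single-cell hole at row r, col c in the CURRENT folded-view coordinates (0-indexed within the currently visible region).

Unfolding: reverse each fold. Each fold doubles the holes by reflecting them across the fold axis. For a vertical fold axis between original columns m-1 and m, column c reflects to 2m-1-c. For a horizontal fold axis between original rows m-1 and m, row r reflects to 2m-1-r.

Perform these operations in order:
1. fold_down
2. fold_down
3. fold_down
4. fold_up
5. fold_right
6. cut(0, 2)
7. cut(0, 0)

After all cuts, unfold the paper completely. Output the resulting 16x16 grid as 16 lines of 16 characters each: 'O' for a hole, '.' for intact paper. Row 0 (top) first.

Answer: .....O.OO.O.....
.....O.OO.O.....
.....O.OO.O.....
.....O.OO.O.....
.....O.OO.O.....
.....O.OO.O.....
.....O.OO.O.....
.....O.OO.O.....
.....O.OO.O.....
.....O.OO.O.....
.....O.OO.O.....
.....O.OO.O.....
.....O.OO.O.....
.....O.OO.O.....
.....O.OO.O.....
.....O.OO.O.....

Derivation:
Op 1 fold_down: fold axis h@8; visible region now rows[8,16) x cols[0,16) = 8x16
Op 2 fold_down: fold axis h@12; visible region now rows[12,16) x cols[0,16) = 4x16
Op 3 fold_down: fold axis h@14; visible region now rows[14,16) x cols[0,16) = 2x16
Op 4 fold_up: fold axis h@15; visible region now rows[14,15) x cols[0,16) = 1x16
Op 5 fold_right: fold axis v@8; visible region now rows[14,15) x cols[8,16) = 1x8
Op 6 cut(0, 2): punch at orig (14,10); cuts so far [(14, 10)]; region rows[14,15) x cols[8,16) = 1x8
Op 7 cut(0, 0): punch at orig (14,8); cuts so far [(14, 8), (14, 10)]; region rows[14,15) x cols[8,16) = 1x8
Unfold 1 (reflect across v@8): 4 holes -> [(14, 5), (14, 7), (14, 8), (14, 10)]
Unfold 2 (reflect across h@15): 8 holes -> [(14, 5), (14, 7), (14, 8), (14, 10), (15, 5), (15, 7), (15, 8), (15, 10)]
Unfold 3 (reflect across h@14): 16 holes -> [(12, 5), (12, 7), (12, 8), (12, 10), (13, 5), (13, 7), (13, 8), (13, 10), (14, 5), (14, 7), (14, 8), (14, 10), (15, 5), (15, 7), (15, 8), (15, 10)]
Unfold 4 (reflect across h@12): 32 holes -> [(8, 5), (8, 7), (8, 8), (8, 10), (9, 5), (9, 7), (9, 8), (9, 10), (10, 5), (10, 7), (10, 8), (10, 10), (11, 5), (11, 7), (11, 8), (11, 10), (12, 5), (12, 7), (12, 8), (12, 10), (13, 5), (13, 7), (13, 8), (13, 10), (14, 5), (14, 7), (14, 8), (14, 10), (15, 5), (15, 7), (15, 8), (15, 10)]
Unfold 5 (reflect across h@8): 64 holes -> [(0, 5), (0, 7), (0, 8), (0, 10), (1, 5), (1, 7), (1, 8), (1, 10), (2, 5), (2, 7), (2, 8), (2, 10), (3, 5), (3, 7), (3, 8), (3, 10), (4, 5), (4, 7), (4, 8), (4, 10), (5, 5), (5, 7), (5, 8), (5, 10), (6, 5), (6, 7), (6, 8), (6, 10), (7, 5), (7, 7), (7, 8), (7, 10), (8, 5), (8, 7), (8, 8), (8, 10), (9, 5), (9, 7), (9, 8), (9, 10), (10, 5), (10, 7), (10, 8), (10, 10), (11, 5), (11, 7), (11, 8), (11, 10), (12, 5), (12, 7), (12, 8), (12, 10), (13, 5), (13, 7), (13, 8), (13, 10), (14, 5), (14, 7), (14, 8), (14, 10), (15, 5), (15, 7), (15, 8), (15, 10)]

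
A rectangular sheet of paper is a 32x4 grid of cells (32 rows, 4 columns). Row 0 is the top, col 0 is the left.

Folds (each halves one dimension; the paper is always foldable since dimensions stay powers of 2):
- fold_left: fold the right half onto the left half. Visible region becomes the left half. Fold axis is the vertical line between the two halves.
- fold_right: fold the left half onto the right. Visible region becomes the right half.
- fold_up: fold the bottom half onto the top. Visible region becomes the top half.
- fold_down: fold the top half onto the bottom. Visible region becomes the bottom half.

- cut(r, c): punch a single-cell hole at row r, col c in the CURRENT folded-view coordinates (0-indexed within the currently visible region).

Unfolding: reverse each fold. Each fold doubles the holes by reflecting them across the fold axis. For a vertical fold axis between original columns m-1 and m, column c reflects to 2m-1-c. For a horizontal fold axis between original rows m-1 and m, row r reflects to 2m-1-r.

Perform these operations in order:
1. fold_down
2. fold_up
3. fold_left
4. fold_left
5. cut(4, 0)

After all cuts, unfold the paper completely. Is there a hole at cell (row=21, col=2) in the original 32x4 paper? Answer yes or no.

Op 1 fold_down: fold axis h@16; visible region now rows[16,32) x cols[0,4) = 16x4
Op 2 fold_up: fold axis h@24; visible region now rows[16,24) x cols[0,4) = 8x4
Op 3 fold_left: fold axis v@2; visible region now rows[16,24) x cols[0,2) = 8x2
Op 4 fold_left: fold axis v@1; visible region now rows[16,24) x cols[0,1) = 8x1
Op 5 cut(4, 0): punch at orig (20,0); cuts so far [(20, 0)]; region rows[16,24) x cols[0,1) = 8x1
Unfold 1 (reflect across v@1): 2 holes -> [(20, 0), (20, 1)]
Unfold 2 (reflect across v@2): 4 holes -> [(20, 0), (20, 1), (20, 2), (20, 3)]
Unfold 3 (reflect across h@24): 8 holes -> [(20, 0), (20, 1), (20, 2), (20, 3), (27, 0), (27, 1), (27, 2), (27, 3)]
Unfold 4 (reflect across h@16): 16 holes -> [(4, 0), (4, 1), (4, 2), (4, 3), (11, 0), (11, 1), (11, 2), (11, 3), (20, 0), (20, 1), (20, 2), (20, 3), (27, 0), (27, 1), (27, 2), (27, 3)]
Holes: [(4, 0), (4, 1), (4, 2), (4, 3), (11, 0), (11, 1), (11, 2), (11, 3), (20, 0), (20, 1), (20, 2), (20, 3), (27, 0), (27, 1), (27, 2), (27, 3)]

Answer: no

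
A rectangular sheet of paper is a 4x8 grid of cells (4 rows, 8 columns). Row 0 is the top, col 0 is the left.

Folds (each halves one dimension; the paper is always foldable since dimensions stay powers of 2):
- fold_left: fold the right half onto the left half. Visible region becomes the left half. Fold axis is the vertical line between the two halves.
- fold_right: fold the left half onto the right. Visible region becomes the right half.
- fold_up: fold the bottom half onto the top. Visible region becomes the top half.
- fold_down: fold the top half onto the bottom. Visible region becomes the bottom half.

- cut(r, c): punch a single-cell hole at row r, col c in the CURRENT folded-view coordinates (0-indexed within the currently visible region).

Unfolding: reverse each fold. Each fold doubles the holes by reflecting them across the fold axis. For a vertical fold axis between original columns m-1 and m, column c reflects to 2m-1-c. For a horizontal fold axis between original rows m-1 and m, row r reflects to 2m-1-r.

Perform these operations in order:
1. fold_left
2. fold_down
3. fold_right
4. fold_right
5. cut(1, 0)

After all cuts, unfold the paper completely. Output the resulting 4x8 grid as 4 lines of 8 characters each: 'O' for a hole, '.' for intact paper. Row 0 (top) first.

Op 1 fold_left: fold axis v@4; visible region now rows[0,4) x cols[0,4) = 4x4
Op 2 fold_down: fold axis h@2; visible region now rows[2,4) x cols[0,4) = 2x4
Op 3 fold_right: fold axis v@2; visible region now rows[2,4) x cols[2,4) = 2x2
Op 4 fold_right: fold axis v@3; visible region now rows[2,4) x cols[3,4) = 2x1
Op 5 cut(1, 0): punch at orig (3,3); cuts so far [(3, 3)]; region rows[2,4) x cols[3,4) = 2x1
Unfold 1 (reflect across v@3): 2 holes -> [(3, 2), (3, 3)]
Unfold 2 (reflect across v@2): 4 holes -> [(3, 0), (3, 1), (3, 2), (3, 3)]
Unfold 3 (reflect across h@2): 8 holes -> [(0, 0), (0, 1), (0, 2), (0, 3), (3, 0), (3, 1), (3, 2), (3, 3)]
Unfold 4 (reflect across v@4): 16 holes -> [(0, 0), (0, 1), (0, 2), (0, 3), (0, 4), (0, 5), (0, 6), (0, 7), (3, 0), (3, 1), (3, 2), (3, 3), (3, 4), (3, 5), (3, 6), (3, 7)]

Answer: OOOOOOOO
........
........
OOOOOOOO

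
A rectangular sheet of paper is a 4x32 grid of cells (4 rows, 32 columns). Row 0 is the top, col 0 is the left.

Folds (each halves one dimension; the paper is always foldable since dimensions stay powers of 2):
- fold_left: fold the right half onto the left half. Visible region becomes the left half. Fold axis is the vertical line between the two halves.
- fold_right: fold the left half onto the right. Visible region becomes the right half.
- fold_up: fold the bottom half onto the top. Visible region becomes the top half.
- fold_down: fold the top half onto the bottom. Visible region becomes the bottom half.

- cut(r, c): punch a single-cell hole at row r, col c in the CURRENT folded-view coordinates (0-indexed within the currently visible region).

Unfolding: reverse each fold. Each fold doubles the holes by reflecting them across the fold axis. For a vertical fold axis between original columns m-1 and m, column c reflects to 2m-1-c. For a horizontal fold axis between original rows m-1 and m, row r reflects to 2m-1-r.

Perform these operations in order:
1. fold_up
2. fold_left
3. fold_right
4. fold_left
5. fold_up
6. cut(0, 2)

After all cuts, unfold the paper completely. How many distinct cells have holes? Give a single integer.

Answer: 32

Derivation:
Op 1 fold_up: fold axis h@2; visible region now rows[0,2) x cols[0,32) = 2x32
Op 2 fold_left: fold axis v@16; visible region now rows[0,2) x cols[0,16) = 2x16
Op 3 fold_right: fold axis v@8; visible region now rows[0,2) x cols[8,16) = 2x8
Op 4 fold_left: fold axis v@12; visible region now rows[0,2) x cols[8,12) = 2x4
Op 5 fold_up: fold axis h@1; visible region now rows[0,1) x cols[8,12) = 1x4
Op 6 cut(0, 2): punch at orig (0,10); cuts so far [(0, 10)]; region rows[0,1) x cols[8,12) = 1x4
Unfold 1 (reflect across h@1): 2 holes -> [(0, 10), (1, 10)]
Unfold 2 (reflect across v@12): 4 holes -> [(0, 10), (0, 13), (1, 10), (1, 13)]
Unfold 3 (reflect across v@8): 8 holes -> [(0, 2), (0, 5), (0, 10), (0, 13), (1, 2), (1, 5), (1, 10), (1, 13)]
Unfold 4 (reflect across v@16): 16 holes -> [(0, 2), (0, 5), (0, 10), (0, 13), (0, 18), (0, 21), (0, 26), (0, 29), (1, 2), (1, 5), (1, 10), (1, 13), (1, 18), (1, 21), (1, 26), (1, 29)]
Unfold 5 (reflect across h@2): 32 holes -> [(0, 2), (0, 5), (0, 10), (0, 13), (0, 18), (0, 21), (0, 26), (0, 29), (1, 2), (1, 5), (1, 10), (1, 13), (1, 18), (1, 21), (1, 26), (1, 29), (2, 2), (2, 5), (2, 10), (2, 13), (2, 18), (2, 21), (2, 26), (2, 29), (3, 2), (3, 5), (3, 10), (3, 13), (3, 18), (3, 21), (3, 26), (3, 29)]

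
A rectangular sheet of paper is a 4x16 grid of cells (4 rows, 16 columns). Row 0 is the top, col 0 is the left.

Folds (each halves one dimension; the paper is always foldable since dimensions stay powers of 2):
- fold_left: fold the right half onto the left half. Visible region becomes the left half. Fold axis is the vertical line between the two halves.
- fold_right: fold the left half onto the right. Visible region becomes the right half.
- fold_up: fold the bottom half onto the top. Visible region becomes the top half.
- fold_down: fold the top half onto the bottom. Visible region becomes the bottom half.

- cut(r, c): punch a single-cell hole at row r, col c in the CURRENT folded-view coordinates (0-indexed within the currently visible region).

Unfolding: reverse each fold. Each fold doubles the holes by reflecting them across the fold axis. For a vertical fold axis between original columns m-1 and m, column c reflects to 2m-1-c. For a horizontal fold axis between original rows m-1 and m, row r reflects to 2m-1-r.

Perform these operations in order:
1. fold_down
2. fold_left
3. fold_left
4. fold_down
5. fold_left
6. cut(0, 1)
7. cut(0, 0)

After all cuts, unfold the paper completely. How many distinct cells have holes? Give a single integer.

Op 1 fold_down: fold axis h@2; visible region now rows[2,4) x cols[0,16) = 2x16
Op 2 fold_left: fold axis v@8; visible region now rows[2,4) x cols[0,8) = 2x8
Op 3 fold_left: fold axis v@4; visible region now rows[2,4) x cols[0,4) = 2x4
Op 4 fold_down: fold axis h@3; visible region now rows[3,4) x cols[0,4) = 1x4
Op 5 fold_left: fold axis v@2; visible region now rows[3,4) x cols[0,2) = 1x2
Op 6 cut(0, 1): punch at orig (3,1); cuts so far [(3, 1)]; region rows[3,4) x cols[0,2) = 1x2
Op 7 cut(0, 0): punch at orig (3,0); cuts so far [(3, 0), (3, 1)]; region rows[3,4) x cols[0,2) = 1x2
Unfold 1 (reflect across v@2): 4 holes -> [(3, 0), (3, 1), (3, 2), (3, 3)]
Unfold 2 (reflect across h@3): 8 holes -> [(2, 0), (2, 1), (2, 2), (2, 3), (3, 0), (3, 1), (3, 2), (3, 3)]
Unfold 3 (reflect across v@4): 16 holes -> [(2, 0), (2, 1), (2, 2), (2, 3), (2, 4), (2, 5), (2, 6), (2, 7), (3, 0), (3, 1), (3, 2), (3, 3), (3, 4), (3, 5), (3, 6), (3, 7)]
Unfold 4 (reflect across v@8): 32 holes -> [(2, 0), (2, 1), (2, 2), (2, 3), (2, 4), (2, 5), (2, 6), (2, 7), (2, 8), (2, 9), (2, 10), (2, 11), (2, 12), (2, 13), (2, 14), (2, 15), (3, 0), (3, 1), (3, 2), (3, 3), (3, 4), (3, 5), (3, 6), (3, 7), (3, 8), (3, 9), (3, 10), (3, 11), (3, 12), (3, 13), (3, 14), (3, 15)]
Unfold 5 (reflect across h@2): 64 holes -> [(0, 0), (0, 1), (0, 2), (0, 3), (0, 4), (0, 5), (0, 6), (0, 7), (0, 8), (0, 9), (0, 10), (0, 11), (0, 12), (0, 13), (0, 14), (0, 15), (1, 0), (1, 1), (1, 2), (1, 3), (1, 4), (1, 5), (1, 6), (1, 7), (1, 8), (1, 9), (1, 10), (1, 11), (1, 12), (1, 13), (1, 14), (1, 15), (2, 0), (2, 1), (2, 2), (2, 3), (2, 4), (2, 5), (2, 6), (2, 7), (2, 8), (2, 9), (2, 10), (2, 11), (2, 12), (2, 13), (2, 14), (2, 15), (3, 0), (3, 1), (3, 2), (3, 3), (3, 4), (3, 5), (3, 6), (3, 7), (3, 8), (3, 9), (3, 10), (3, 11), (3, 12), (3, 13), (3, 14), (3, 15)]

Answer: 64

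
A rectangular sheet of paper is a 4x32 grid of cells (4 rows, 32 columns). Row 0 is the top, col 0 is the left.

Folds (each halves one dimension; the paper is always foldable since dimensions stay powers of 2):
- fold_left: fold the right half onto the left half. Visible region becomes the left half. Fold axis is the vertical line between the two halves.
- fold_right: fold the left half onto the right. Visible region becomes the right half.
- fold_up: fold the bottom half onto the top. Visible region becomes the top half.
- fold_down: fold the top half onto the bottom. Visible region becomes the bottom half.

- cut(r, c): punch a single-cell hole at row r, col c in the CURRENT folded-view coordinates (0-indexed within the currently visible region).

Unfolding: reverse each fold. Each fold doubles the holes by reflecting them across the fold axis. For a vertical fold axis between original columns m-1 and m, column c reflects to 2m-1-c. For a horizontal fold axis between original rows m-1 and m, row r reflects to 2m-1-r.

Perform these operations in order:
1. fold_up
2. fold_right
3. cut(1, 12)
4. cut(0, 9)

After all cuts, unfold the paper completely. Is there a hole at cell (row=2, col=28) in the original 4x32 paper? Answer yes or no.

Answer: yes

Derivation:
Op 1 fold_up: fold axis h@2; visible region now rows[0,2) x cols[0,32) = 2x32
Op 2 fold_right: fold axis v@16; visible region now rows[0,2) x cols[16,32) = 2x16
Op 3 cut(1, 12): punch at orig (1,28); cuts so far [(1, 28)]; region rows[0,2) x cols[16,32) = 2x16
Op 4 cut(0, 9): punch at orig (0,25); cuts so far [(0, 25), (1, 28)]; region rows[0,2) x cols[16,32) = 2x16
Unfold 1 (reflect across v@16): 4 holes -> [(0, 6), (0, 25), (1, 3), (1, 28)]
Unfold 2 (reflect across h@2): 8 holes -> [(0, 6), (0, 25), (1, 3), (1, 28), (2, 3), (2, 28), (3, 6), (3, 25)]
Holes: [(0, 6), (0, 25), (1, 3), (1, 28), (2, 3), (2, 28), (3, 6), (3, 25)]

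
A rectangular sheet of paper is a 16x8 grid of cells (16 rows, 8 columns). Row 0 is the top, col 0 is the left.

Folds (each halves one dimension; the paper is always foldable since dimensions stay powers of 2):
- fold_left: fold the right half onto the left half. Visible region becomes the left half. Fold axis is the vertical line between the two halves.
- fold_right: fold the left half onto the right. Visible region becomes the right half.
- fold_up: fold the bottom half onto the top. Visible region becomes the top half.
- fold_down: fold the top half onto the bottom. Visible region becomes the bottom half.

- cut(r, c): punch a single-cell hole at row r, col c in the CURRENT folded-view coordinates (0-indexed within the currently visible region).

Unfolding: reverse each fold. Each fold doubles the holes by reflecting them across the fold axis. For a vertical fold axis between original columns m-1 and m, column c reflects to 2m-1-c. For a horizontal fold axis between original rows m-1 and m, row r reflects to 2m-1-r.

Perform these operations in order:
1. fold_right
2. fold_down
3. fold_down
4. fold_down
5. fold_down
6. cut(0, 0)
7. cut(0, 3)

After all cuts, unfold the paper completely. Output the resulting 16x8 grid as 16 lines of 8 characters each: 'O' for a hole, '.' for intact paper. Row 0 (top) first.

Answer: O..OO..O
O..OO..O
O..OO..O
O..OO..O
O..OO..O
O..OO..O
O..OO..O
O..OO..O
O..OO..O
O..OO..O
O..OO..O
O..OO..O
O..OO..O
O..OO..O
O..OO..O
O..OO..O

Derivation:
Op 1 fold_right: fold axis v@4; visible region now rows[0,16) x cols[4,8) = 16x4
Op 2 fold_down: fold axis h@8; visible region now rows[8,16) x cols[4,8) = 8x4
Op 3 fold_down: fold axis h@12; visible region now rows[12,16) x cols[4,8) = 4x4
Op 4 fold_down: fold axis h@14; visible region now rows[14,16) x cols[4,8) = 2x4
Op 5 fold_down: fold axis h@15; visible region now rows[15,16) x cols[4,8) = 1x4
Op 6 cut(0, 0): punch at orig (15,4); cuts so far [(15, 4)]; region rows[15,16) x cols[4,8) = 1x4
Op 7 cut(0, 3): punch at orig (15,7); cuts so far [(15, 4), (15, 7)]; region rows[15,16) x cols[4,8) = 1x4
Unfold 1 (reflect across h@15): 4 holes -> [(14, 4), (14, 7), (15, 4), (15, 7)]
Unfold 2 (reflect across h@14): 8 holes -> [(12, 4), (12, 7), (13, 4), (13, 7), (14, 4), (14, 7), (15, 4), (15, 7)]
Unfold 3 (reflect across h@12): 16 holes -> [(8, 4), (8, 7), (9, 4), (9, 7), (10, 4), (10, 7), (11, 4), (11, 7), (12, 4), (12, 7), (13, 4), (13, 7), (14, 4), (14, 7), (15, 4), (15, 7)]
Unfold 4 (reflect across h@8): 32 holes -> [(0, 4), (0, 7), (1, 4), (1, 7), (2, 4), (2, 7), (3, 4), (3, 7), (4, 4), (4, 7), (5, 4), (5, 7), (6, 4), (6, 7), (7, 4), (7, 7), (8, 4), (8, 7), (9, 4), (9, 7), (10, 4), (10, 7), (11, 4), (11, 7), (12, 4), (12, 7), (13, 4), (13, 7), (14, 4), (14, 7), (15, 4), (15, 7)]
Unfold 5 (reflect across v@4): 64 holes -> [(0, 0), (0, 3), (0, 4), (0, 7), (1, 0), (1, 3), (1, 4), (1, 7), (2, 0), (2, 3), (2, 4), (2, 7), (3, 0), (3, 3), (3, 4), (3, 7), (4, 0), (4, 3), (4, 4), (4, 7), (5, 0), (5, 3), (5, 4), (5, 7), (6, 0), (6, 3), (6, 4), (6, 7), (7, 0), (7, 3), (7, 4), (7, 7), (8, 0), (8, 3), (8, 4), (8, 7), (9, 0), (9, 3), (9, 4), (9, 7), (10, 0), (10, 3), (10, 4), (10, 7), (11, 0), (11, 3), (11, 4), (11, 7), (12, 0), (12, 3), (12, 4), (12, 7), (13, 0), (13, 3), (13, 4), (13, 7), (14, 0), (14, 3), (14, 4), (14, 7), (15, 0), (15, 3), (15, 4), (15, 7)]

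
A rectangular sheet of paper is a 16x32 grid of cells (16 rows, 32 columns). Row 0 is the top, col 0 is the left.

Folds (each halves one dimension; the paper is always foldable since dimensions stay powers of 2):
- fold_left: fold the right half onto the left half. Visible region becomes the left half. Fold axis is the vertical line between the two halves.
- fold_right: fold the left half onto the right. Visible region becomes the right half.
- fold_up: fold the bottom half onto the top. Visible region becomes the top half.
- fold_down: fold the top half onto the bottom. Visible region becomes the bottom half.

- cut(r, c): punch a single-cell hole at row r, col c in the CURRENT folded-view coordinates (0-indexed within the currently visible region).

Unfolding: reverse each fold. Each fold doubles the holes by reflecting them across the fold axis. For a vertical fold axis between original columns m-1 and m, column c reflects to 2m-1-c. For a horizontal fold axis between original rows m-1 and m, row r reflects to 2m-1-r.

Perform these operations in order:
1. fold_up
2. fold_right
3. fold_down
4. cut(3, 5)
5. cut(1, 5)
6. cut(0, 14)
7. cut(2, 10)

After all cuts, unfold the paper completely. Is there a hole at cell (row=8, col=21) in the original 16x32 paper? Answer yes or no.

Answer: yes

Derivation:
Op 1 fold_up: fold axis h@8; visible region now rows[0,8) x cols[0,32) = 8x32
Op 2 fold_right: fold axis v@16; visible region now rows[0,8) x cols[16,32) = 8x16
Op 3 fold_down: fold axis h@4; visible region now rows[4,8) x cols[16,32) = 4x16
Op 4 cut(3, 5): punch at orig (7,21); cuts so far [(7, 21)]; region rows[4,8) x cols[16,32) = 4x16
Op 5 cut(1, 5): punch at orig (5,21); cuts so far [(5, 21), (7, 21)]; region rows[4,8) x cols[16,32) = 4x16
Op 6 cut(0, 14): punch at orig (4,30); cuts so far [(4, 30), (5, 21), (7, 21)]; region rows[4,8) x cols[16,32) = 4x16
Op 7 cut(2, 10): punch at orig (6,26); cuts so far [(4, 30), (5, 21), (6, 26), (7, 21)]; region rows[4,8) x cols[16,32) = 4x16
Unfold 1 (reflect across h@4): 8 holes -> [(0, 21), (1, 26), (2, 21), (3, 30), (4, 30), (5, 21), (6, 26), (7, 21)]
Unfold 2 (reflect across v@16): 16 holes -> [(0, 10), (0, 21), (1, 5), (1, 26), (2, 10), (2, 21), (3, 1), (3, 30), (4, 1), (4, 30), (5, 10), (5, 21), (6, 5), (6, 26), (7, 10), (7, 21)]
Unfold 3 (reflect across h@8): 32 holes -> [(0, 10), (0, 21), (1, 5), (1, 26), (2, 10), (2, 21), (3, 1), (3, 30), (4, 1), (4, 30), (5, 10), (5, 21), (6, 5), (6, 26), (7, 10), (7, 21), (8, 10), (8, 21), (9, 5), (9, 26), (10, 10), (10, 21), (11, 1), (11, 30), (12, 1), (12, 30), (13, 10), (13, 21), (14, 5), (14, 26), (15, 10), (15, 21)]
Holes: [(0, 10), (0, 21), (1, 5), (1, 26), (2, 10), (2, 21), (3, 1), (3, 30), (4, 1), (4, 30), (5, 10), (5, 21), (6, 5), (6, 26), (7, 10), (7, 21), (8, 10), (8, 21), (9, 5), (9, 26), (10, 10), (10, 21), (11, 1), (11, 30), (12, 1), (12, 30), (13, 10), (13, 21), (14, 5), (14, 26), (15, 10), (15, 21)]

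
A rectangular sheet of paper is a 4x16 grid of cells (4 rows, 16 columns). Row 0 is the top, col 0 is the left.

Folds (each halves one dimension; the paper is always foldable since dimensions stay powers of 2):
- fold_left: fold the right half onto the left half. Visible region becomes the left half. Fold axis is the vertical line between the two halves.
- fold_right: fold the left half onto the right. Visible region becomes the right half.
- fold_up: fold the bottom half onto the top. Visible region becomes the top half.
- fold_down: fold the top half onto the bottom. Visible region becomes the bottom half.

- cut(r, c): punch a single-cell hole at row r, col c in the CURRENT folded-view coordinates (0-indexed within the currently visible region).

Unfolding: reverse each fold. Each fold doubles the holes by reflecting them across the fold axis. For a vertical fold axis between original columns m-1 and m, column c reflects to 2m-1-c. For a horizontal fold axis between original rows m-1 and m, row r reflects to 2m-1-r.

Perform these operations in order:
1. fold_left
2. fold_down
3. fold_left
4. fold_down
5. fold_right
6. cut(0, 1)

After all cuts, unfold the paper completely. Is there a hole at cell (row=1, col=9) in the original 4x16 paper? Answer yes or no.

Op 1 fold_left: fold axis v@8; visible region now rows[0,4) x cols[0,8) = 4x8
Op 2 fold_down: fold axis h@2; visible region now rows[2,4) x cols[0,8) = 2x8
Op 3 fold_left: fold axis v@4; visible region now rows[2,4) x cols[0,4) = 2x4
Op 4 fold_down: fold axis h@3; visible region now rows[3,4) x cols[0,4) = 1x4
Op 5 fold_right: fold axis v@2; visible region now rows[3,4) x cols[2,4) = 1x2
Op 6 cut(0, 1): punch at orig (3,3); cuts so far [(3, 3)]; region rows[3,4) x cols[2,4) = 1x2
Unfold 1 (reflect across v@2): 2 holes -> [(3, 0), (3, 3)]
Unfold 2 (reflect across h@3): 4 holes -> [(2, 0), (2, 3), (3, 0), (3, 3)]
Unfold 3 (reflect across v@4): 8 holes -> [(2, 0), (2, 3), (2, 4), (2, 7), (3, 0), (3, 3), (3, 4), (3, 7)]
Unfold 4 (reflect across h@2): 16 holes -> [(0, 0), (0, 3), (0, 4), (0, 7), (1, 0), (1, 3), (1, 4), (1, 7), (2, 0), (2, 3), (2, 4), (2, 7), (3, 0), (3, 3), (3, 4), (3, 7)]
Unfold 5 (reflect across v@8): 32 holes -> [(0, 0), (0, 3), (0, 4), (0, 7), (0, 8), (0, 11), (0, 12), (0, 15), (1, 0), (1, 3), (1, 4), (1, 7), (1, 8), (1, 11), (1, 12), (1, 15), (2, 0), (2, 3), (2, 4), (2, 7), (2, 8), (2, 11), (2, 12), (2, 15), (3, 0), (3, 3), (3, 4), (3, 7), (3, 8), (3, 11), (3, 12), (3, 15)]
Holes: [(0, 0), (0, 3), (0, 4), (0, 7), (0, 8), (0, 11), (0, 12), (0, 15), (1, 0), (1, 3), (1, 4), (1, 7), (1, 8), (1, 11), (1, 12), (1, 15), (2, 0), (2, 3), (2, 4), (2, 7), (2, 8), (2, 11), (2, 12), (2, 15), (3, 0), (3, 3), (3, 4), (3, 7), (3, 8), (3, 11), (3, 12), (3, 15)]

Answer: no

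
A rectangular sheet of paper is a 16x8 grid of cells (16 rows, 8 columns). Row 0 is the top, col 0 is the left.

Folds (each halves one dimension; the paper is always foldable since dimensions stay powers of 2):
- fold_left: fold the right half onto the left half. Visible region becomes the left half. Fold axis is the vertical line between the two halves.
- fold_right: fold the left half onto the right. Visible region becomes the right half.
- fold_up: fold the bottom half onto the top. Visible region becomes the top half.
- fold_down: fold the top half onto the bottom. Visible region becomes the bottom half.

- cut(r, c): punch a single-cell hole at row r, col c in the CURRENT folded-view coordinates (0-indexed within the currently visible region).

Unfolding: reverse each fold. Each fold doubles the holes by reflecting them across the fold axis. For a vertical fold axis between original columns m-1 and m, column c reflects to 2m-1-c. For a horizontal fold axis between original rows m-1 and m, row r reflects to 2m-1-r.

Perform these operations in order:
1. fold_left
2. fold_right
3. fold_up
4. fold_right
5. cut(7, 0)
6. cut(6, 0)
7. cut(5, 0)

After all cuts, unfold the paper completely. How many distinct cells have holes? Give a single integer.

Op 1 fold_left: fold axis v@4; visible region now rows[0,16) x cols[0,4) = 16x4
Op 2 fold_right: fold axis v@2; visible region now rows[0,16) x cols[2,4) = 16x2
Op 3 fold_up: fold axis h@8; visible region now rows[0,8) x cols[2,4) = 8x2
Op 4 fold_right: fold axis v@3; visible region now rows[0,8) x cols[3,4) = 8x1
Op 5 cut(7, 0): punch at orig (7,3); cuts so far [(7, 3)]; region rows[0,8) x cols[3,4) = 8x1
Op 6 cut(6, 0): punch at orig (6,3); cuts so far [(6, 3), (7, 3)]; region rows[0,8) x cols[3,4) = 8x1
Op 7 cut(5, 0): punch at orig (5,3); cuts so far [(5, 3), (6, 3), (7, 3)]; region rows[0,8) x cols[3,4) = 8x1
Unfold 1 (reflect across v@3): 6 holes -> [(5, 2), (5, 3), (6, 2), (6, 3), (7, 2), (7, 3)]
Unfold 2 (reflect across h@8): 12 holes -> [(5, 2), (5, 3), (6, 2), (6, 3), (7, 2), (7, 3), (8, 2), (8, 3), (9, 2), (9, 3), (10, 2), (10, 3)]
Unfold 3 (reflect across v@2): 24 holes -> [(5, 0), (5, 1), (5, 2), (5, 3), (6, 0), (6, 1), (6, 2), (6, 3), (7, 0), (7, 1), (7, 2), (7, 3), (8, 0), (8, 1), (8, 2), (8, 3), (9, 0), (9, 1), (9, 2), (9, 3), (10, 0), (10, 1), (10, 2), (10, 3)]
Unfold 4 (reflect across v@4): 48 holes -> [(5, 0), (5, 1), (5, 2), (5, 3), (5, 4), (5, 5), (5, 6), (5, 7), (6, 0), (6, 1), (6, 2), (6, 3), (6, 4), (6, 5), (6, 6), (6, 7), (7, 0), (7, 1), (7, 2), (7, 3), (7, 4), (7, 5), (7, 6), (7, 7), (8, 0), (8, 1), (8, 2), (8, 3), (8, 4), (8, 5), (8, 6), (8, 7), (9, 0), (9, 1), (9, 2), (9, 3), (9, 4), (9, 5), (9, 6), (9, 7), (10, 0), (10, 1), (10, 2), (10, 3), (10, 4), (10, 5), (10, 6), (10, 7)]

Answer: 48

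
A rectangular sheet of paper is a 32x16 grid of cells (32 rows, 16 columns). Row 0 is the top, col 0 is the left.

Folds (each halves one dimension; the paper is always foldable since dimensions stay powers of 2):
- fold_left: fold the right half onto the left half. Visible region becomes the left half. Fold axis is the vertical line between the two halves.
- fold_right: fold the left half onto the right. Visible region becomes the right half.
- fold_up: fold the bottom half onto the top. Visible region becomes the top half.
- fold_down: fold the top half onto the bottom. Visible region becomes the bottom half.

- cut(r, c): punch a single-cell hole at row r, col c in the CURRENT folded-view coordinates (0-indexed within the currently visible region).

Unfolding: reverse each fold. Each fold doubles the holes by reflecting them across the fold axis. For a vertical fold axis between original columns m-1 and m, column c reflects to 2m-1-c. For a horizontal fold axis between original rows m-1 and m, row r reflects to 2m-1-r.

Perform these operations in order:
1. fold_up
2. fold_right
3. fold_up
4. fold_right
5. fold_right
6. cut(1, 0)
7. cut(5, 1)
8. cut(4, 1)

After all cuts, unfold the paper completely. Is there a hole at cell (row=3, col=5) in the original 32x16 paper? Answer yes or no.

Op 1 fold_up: fold axis h@16; visible region now rows[0,16) x cols[0,16) = 16x16
Op 2 fold_right: fold axis v@8; visible region now rows[0,16) x cols[8,16) = 16x8
Op 3 fold_up: fold axis h@8; visible region now rows[0,8) x cols[8,16) = 8x8
Op 4 fold_right: fold axis v@12; visible region now rows[0,8) x cols[12,16) = 8x4
Op 5 fold_right: fold axis v@14; visible region now rows[0,8) x cols[14,16) = 8x2
Op 6 cut(1, 0): punch at orig (1,14); cuts so far [(1, 14)]; region rows[0,8) x cols[14,16) = 8x2
Op 7 cut(5, 1): punch at orig (5,15); cuts so far [(1, 14), (5, 15)]; region rows[0,8) x cols[14,16) = 8x2
Op 8 cut(4, 1): punch at orig (4,15); cuts so far [(1, 14), (4, 15), (5, 15)]; region rows[0,8) x cols[14,16) = 8x2
Unfold 1 (reflect across v@14): 6 holes -> [(1, 13), (1, 14), (4, 12), (4, 15), (5, 12), (5, 15)]
Unfold 2 (reflect across v@12): 12 holes -> [(1, 9), (1, 10), (1, 13), (1, 14), (4, 8), (4, 11), (4, 12), (4, 15), (5, 8), (5, 11), (5, 12), (5, 15)]
Unfold 3 (reflect across h@8): 24 holes -> [(1, 9), (1, 10), (1, 13), (1, 14), (4, 8), (4, 11), (4, 12), (4, 15), (5, 8), (5, 11), (5, 12), (5, 15), (10, 8), (10, 11), (10, 12), (10, 15), (11, 8), (11, 11), (11, 12), (11, 15), (14, 9), (14, 10), (14, 13), (14, 14)]
Unfold 4 (reflect across v@8): 48 holes -> [(1, 1), (1, 2), (1, 5), (1, 6), (1, 9), (1, 10), (1, 13), (1, 14), (4, 0), (4, 3), (4, 4), (4, 7), (4, 8), (4, 11), (4, 12), (4, 15), (5, 0), (5, 3), (5, 4), (5, 7), (5, 8), (5, 11), (5, 12), (5, 15), (10, 0), (10, 3), (10, 4), (10, 7), (10, 8), (10, 11), (10, 12), (10, 15), (11, 0), (11, 3), (11, 4), (11, 7), (11, 8), (11, 11), (11, 12), (11, 15), (14, 1), (14, 2), (14, 5), (14, 6), (14, 9), (14, 10), (14, 13), (14, 14)]
Unfold 5 (reflect across h@16): 96 holes -> [(1, 1), (1, 2), (1, 5), (1, 6), (1, 9), (1, 10), (1, 13), (1, 14), (4, 0), (4, 3), (4, 4), (4, 7), (4, 8), (4, 11), (4, 12), (4, 15), (5, 0), (5, 3), (5, 4), (5, 7), (5, 8), (5, 11), (5, 12), (5, 15), (10, 0), (10, 3), (10, 4), (10, 7), (10, 8), (10, 11), (10, 12), (10, 15), (11, 0), (11, 3), (11, 4), (11, 7), (11, 8), (11, 11), (11, 12), (11, 15), (14, 1), (14, 2), (14, 5), (14, 6), (14, 9), (14, 10), (14, 13), (14, 14), (17, 1), (17, 2), (17, 5), (17, 6), (17, 9), (17, 10), (17, 13), (17, 14), (20, 0), (20, 3), (20, 4), (20, 7), (20, 8), (20, 11), (20, 12), (20, 15), (21, 0), (21, 3), (21, 4), (21, 7), (21, 8), (21, 11), (21, 12), (21, 15), (26, 0), (26, 3), (26, 4), (26, 7), (26, 8), (26, 11), (26, 12), (26, 15), (27, 0), (27, 3), (27, 4), (27, 7), (27, 8), (27, 11), (27, 12), (27, 15), (30, 1), (30, 2), (30, 5), (30, 6), (30, 9), (30, 10), (30, 13), (30, 14)]
Holes: [(1, 1), (1, 2), (1, 5), (1, 6), (1, 9), (1, 10), (1, 13), (1, 14), (4, 0), (4, 3), (4, 4), (4, 7), (4, 8), (4, 11), (4, 12), (4, 15), (5, 0), (5, 3), (5, 4), (5, 7), (5, 8), (5, 11), (5, 12), (5, 15), (10, 0), (10, 3), (10, 4), (10, 7), (10, 8), (10, 11), (10, 12), (10, 15), (11, 0), (11, 3), (11, 4), (11, 7), (11, 8), (11, 11), (11, 12), (11, 15), (14, 1), (14, 2), (14, 5), (14, 6), (14, 9), (14, 10), (14, 13), (14, 14), (17, 1), (17, 2), (17, 5), (17, 6), (17, 9), (17, 10), (17, 13), (17, 14), (20, 0), (20, 3), (20, 4), (20, 7), (20, 8), (20, 11), (20, 12), (20, 15), (21, 0), (21, 3), (21, 4), (21, 7), (21, 8), (21, 11), (21, 12), (21, 15), (26, 0), (26, 3), (26, 4), (26, 7), (26, 8), (26, 11), (26, 12), (26, 15), (27, 0), (27, 3), (27, 4), (27, 7), (27, 8), (27, 11), (27, 12), (27, 15), (30, 1), (30, 2), (30, 5), (30, 6), (30, 9), (30, 10), (30, 13), (30, 14)]

Answer: no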